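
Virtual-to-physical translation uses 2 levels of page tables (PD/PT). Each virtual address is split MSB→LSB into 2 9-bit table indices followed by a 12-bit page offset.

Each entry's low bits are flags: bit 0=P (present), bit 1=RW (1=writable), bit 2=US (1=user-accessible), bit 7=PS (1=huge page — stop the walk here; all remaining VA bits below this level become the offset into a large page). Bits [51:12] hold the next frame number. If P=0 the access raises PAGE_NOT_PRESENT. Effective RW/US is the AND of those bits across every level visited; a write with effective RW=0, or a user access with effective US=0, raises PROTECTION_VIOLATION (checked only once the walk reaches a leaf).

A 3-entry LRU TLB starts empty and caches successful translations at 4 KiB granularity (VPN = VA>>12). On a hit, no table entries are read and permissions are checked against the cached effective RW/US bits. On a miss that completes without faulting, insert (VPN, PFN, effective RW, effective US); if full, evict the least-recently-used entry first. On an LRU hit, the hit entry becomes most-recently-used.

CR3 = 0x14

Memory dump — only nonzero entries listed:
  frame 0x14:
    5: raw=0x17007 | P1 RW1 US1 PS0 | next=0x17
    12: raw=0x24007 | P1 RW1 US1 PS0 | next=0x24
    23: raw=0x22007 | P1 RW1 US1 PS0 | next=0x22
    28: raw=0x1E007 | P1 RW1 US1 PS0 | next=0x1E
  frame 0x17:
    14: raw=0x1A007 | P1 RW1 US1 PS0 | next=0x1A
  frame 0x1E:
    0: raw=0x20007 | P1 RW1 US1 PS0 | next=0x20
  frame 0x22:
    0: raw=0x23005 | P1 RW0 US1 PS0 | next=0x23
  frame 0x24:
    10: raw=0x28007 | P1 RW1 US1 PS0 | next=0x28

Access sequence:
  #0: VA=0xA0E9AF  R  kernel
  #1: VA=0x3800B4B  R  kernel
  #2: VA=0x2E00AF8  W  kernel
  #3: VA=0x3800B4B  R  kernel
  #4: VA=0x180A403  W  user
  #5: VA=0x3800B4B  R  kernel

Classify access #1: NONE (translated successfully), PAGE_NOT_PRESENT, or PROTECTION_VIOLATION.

Walk each access:
#0 VA=0xA0E9AF (r,kernel):
  lvl0: tbl 0x14, slot 5 ⇒ 0x17007 (P1/RW1/US1/PS0)
  lvl1: tbl 0x17, slot 14 ⇒ 0x1A007 (P1/RW1/US1/PS0)
  ✓ 0x1A9AF  — 2 lookups
#1 VA=0x3800B4B (r,kernel):
  lvl0: tbl 0x14, slot 28 ⇒ 0x1E007 (P1/RW1/US1/PS0)
  lvl1: tbl 0x1E, slot 0 ⇒ 0x20007 (P1/RW1/US1/PS0)
  ✓ 0x20B4B  — 2 lookups
#2 VA=0x2E00AF8 (w,kernel):
  lvl0: tbl 0x14, slot 23 ⇒ 0x22007 (P1/RW1/US1/PS0)
  lvl1: tbl 0x22, slot 0 ⇒ 0x23005 (P1/RW0/US1/PS0)
  → PROTECTION_VIOLATION  (2 entries read)
#3 VA=0x3800B4B (r,kernel):
  TLB hit vpn=0x3800 → PA=0x20B4B
#4 VA=0x180A403 (w,user):
  lvl0: tbl 0x14, slot 12 ⇒ 0x24007 (P1/RW1/US1/PS0)
  lvl1: tbl 0x24, slot 10 ⇒ 0x28007 (P1/RW1/US1/PS0)
  ✓ 0x28403  — 2 lookups
#5 VA=0x3800B4B (r,kernel):
  TLB hit vpn=0x3800 → PA=0x20B4B

Access #1 fault: NONE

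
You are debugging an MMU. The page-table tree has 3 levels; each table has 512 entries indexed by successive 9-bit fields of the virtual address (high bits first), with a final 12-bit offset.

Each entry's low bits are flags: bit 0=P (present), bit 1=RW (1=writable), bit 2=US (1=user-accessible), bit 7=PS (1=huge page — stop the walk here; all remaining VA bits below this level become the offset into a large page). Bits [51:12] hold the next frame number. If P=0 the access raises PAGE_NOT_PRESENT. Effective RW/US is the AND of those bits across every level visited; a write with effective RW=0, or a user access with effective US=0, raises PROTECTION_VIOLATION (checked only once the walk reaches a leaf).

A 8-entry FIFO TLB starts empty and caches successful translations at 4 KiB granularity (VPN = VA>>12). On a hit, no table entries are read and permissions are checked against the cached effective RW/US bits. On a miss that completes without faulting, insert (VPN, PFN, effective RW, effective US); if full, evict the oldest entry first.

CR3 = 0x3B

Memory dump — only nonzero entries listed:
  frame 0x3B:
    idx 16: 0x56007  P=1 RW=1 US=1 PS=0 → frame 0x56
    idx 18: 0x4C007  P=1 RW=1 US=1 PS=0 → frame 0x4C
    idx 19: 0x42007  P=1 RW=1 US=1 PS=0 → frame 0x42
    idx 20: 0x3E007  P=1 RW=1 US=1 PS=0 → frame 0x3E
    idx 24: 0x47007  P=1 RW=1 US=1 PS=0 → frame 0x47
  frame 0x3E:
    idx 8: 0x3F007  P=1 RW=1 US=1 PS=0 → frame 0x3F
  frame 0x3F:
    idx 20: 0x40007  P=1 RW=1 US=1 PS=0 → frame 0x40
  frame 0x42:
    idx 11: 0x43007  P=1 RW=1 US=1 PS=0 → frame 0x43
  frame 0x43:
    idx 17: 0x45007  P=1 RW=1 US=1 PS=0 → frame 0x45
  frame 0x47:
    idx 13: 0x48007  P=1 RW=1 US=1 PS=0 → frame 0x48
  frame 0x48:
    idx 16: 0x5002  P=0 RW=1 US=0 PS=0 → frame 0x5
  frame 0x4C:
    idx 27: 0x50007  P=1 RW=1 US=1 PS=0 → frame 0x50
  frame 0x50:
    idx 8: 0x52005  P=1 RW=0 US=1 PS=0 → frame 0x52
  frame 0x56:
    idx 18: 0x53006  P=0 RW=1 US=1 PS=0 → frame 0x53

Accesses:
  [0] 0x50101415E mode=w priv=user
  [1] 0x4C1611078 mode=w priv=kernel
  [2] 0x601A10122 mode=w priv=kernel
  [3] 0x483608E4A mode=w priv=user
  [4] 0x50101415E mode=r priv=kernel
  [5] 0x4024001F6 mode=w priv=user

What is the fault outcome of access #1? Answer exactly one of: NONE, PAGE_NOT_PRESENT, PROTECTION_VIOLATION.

Trace:
#0 VA=0x50101415E (w,user):
  [0] read 0x3B idx=20: raw=0x3E007 flags P=1 W=1 U=1 S=0
  [1] read 0x3E idx=8: raw=0x3F007 flags P=1 W=1 U=1 S=0
  [2] read 0x3F idx=20: raw=0x40007 flags P=1 W=1 U=1 S=0
  ⇒ phys 0x4015E  [3 reads]
#1 VA=0x4C1611078 (w,kernel):
  [0] read 0x3B idx=19: raw=0x42007 flags P=1 W=1 U=1 S=0
  [1] read 0x42 idx=11: raw=0x43007 flags P=1 W=1 U=1 S=0
  [2] read 0x43 idx=17: raw=0x45007 flags P=1 W=1 U=1 S=0
  ⇒ phys 0x45078  [3 reads]
#2 VA=0x601A10122 (w,kernel):
  [0] read 0x3B idx=24: raw=0x47007 flags P=1 W=1 U=1 S=0
  [1] read 0x47 idx=13: raw=0x48007 flags P=1 W=1 U=1 S=0
  [2] read 0x48 idx=16: raw=0x5002 flags P=0 W=1 U=0 S=0
  → PAGE_NOT_PRESENT  (3 entries read)
#3 VA=0x483608E4A (w,user):
  [0] read 0x3B idx=18: raw=0x4C007 flags P=1 W=1 U=1 S=0
  [1] read 0x4C idx=27: raw=0x50007 flags P=1 W=1 U=1 S=0
  [2] read 0x50 idx=8: raw=0x52005 flags P=1 W=0 U=1 S=0
  → PROTECTION_VIOLATION  (3 entries read)
#4 VA=0x50101415E (r,kernel):
  TLB hit vpn=0x501014 → PA=0x4015E
#5 VA=0x4024001F6 (w,user):
  [0] read 0x3B idx=16: raw=0x56007 flags P=1 W=1 U=1 S=0
  [1] read 0x56 idx=18: raw=0x53006 flags P=0 W=1 U=1 S=0
  → PAGE_NOT_PRESENT  (2 entries read)

Access #1 fault: NONE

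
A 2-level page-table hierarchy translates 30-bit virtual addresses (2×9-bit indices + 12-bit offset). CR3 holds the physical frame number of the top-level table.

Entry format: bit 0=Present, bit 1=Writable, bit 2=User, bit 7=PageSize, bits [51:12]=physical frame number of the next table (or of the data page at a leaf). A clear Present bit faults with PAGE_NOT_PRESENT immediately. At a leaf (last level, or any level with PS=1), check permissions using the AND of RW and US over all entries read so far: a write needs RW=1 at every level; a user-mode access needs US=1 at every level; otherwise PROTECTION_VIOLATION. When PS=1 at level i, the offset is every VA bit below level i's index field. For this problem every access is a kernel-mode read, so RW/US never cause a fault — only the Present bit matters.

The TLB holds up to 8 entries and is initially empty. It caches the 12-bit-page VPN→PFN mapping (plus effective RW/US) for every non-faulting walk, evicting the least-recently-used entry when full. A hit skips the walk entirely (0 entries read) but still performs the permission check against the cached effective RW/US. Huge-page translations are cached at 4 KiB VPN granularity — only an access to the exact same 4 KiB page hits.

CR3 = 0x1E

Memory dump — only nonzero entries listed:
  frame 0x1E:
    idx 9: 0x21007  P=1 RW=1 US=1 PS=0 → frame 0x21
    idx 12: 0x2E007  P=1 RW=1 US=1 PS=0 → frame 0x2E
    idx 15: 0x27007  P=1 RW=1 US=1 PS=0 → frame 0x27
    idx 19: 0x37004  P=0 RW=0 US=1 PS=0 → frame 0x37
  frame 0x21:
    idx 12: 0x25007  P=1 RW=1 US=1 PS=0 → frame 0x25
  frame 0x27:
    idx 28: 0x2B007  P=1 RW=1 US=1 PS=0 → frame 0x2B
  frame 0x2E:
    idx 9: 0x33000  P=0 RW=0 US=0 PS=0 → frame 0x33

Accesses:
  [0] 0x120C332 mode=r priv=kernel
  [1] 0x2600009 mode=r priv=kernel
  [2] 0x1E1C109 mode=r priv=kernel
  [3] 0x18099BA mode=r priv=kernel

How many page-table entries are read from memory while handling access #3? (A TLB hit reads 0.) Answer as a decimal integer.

Trace:
#0 VA=0x120C332 (r,kernel):
  L0: frame=0x1E idx=9 entry=0x21007 [P=1 RW=1 US=1 PS=0]
  L1: frame=0x21 idx=12 entry=0x25007 [P=1 RW=1 US=1 PS=0]
  ⇒ phys 0x25332  [2 reads]
#1 VA=0x2600009 (r,kernel):
  L0: frame=0x1E idx=19 entry=0x37004 [P=0 RW=0 US=1 PS=0]
  ⇒ fault: PAGE_NOT_PRESENT  — 1 lookups
#2 VA=0x1E1C109 (r,kernel):
  L0: frame=0x1E idx=15 entry=0x27007 [P=1 RW=1 US=1 PS=0]
  L1: frame=0x27 idx=28 entry=0x2B007 [P=1 RW=1 US=1 PS=0]
  ⇒ phys 0x2B109  [2 reads]
#3 VA=0x18099BA (r,kernel):
  L0: frame=0x1E idx=12 entry=0x2E007 [P=1 RW=1 US=1 PS=0]
  L1: frame=0x2E idx=9 entry=0x33000 [P=0 RW=0 US=0 PS=0]
  ⇒ fault: PAGE_NOT_PRESENT  — 2 lookups

Entries read for #3: 2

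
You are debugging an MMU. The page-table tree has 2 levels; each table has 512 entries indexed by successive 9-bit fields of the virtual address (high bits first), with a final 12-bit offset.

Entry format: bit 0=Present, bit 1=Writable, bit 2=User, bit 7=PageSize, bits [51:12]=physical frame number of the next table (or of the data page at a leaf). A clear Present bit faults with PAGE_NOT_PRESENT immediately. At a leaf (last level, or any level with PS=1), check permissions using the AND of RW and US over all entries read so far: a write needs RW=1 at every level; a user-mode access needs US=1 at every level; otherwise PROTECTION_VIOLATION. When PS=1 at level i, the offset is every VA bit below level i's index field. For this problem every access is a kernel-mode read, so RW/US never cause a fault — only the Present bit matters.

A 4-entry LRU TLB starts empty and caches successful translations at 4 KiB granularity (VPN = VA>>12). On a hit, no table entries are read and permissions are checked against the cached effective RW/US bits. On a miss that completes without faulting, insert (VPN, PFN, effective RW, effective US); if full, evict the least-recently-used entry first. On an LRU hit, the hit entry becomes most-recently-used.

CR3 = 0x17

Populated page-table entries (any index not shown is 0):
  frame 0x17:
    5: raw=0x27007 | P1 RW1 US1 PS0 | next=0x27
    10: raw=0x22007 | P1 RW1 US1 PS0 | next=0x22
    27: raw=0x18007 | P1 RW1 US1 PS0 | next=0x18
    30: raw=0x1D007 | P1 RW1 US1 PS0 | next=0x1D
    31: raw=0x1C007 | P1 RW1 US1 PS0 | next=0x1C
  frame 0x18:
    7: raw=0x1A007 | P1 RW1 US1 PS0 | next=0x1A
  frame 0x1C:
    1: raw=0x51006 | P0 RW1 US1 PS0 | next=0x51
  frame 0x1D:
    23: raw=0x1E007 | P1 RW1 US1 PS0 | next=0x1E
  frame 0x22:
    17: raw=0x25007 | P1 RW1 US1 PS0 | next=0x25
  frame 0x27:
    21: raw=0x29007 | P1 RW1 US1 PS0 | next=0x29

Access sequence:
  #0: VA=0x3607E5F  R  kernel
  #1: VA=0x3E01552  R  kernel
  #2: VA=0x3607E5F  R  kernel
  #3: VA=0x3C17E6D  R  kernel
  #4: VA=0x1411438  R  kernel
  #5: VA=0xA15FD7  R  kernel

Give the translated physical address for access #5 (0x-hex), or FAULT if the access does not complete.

Walk each access:
#0 VA=0x3607E5F (r,kernel):
  L0 @0x17[27] → 0x18007  P=1,RW=1,US=1,PS=0
  L1 @0x18[7] → 0x1A007  P=1,RW=1,US=1,PS=0
  ⇒ phys 0x1AE5F  [2 reads]
#1 VA=0x3E01552 (r,kernel):
  L0 @0x17[31] → 0x1C007  P=1,RW=1,US=1,PS=0
  L1 @0x1C[1] → 0x51006  P=0,RW=1,US=1,PS=0
  → PAGE_NOT_PRESENT  (2 entries read)
#2 VA=0x3607E5F (r,kernel):
  TLB hit vpn=0x3607 → PA=0x1AE5F
#3 VA=0x3C17E6D (r,kernel):
  L0 @0x17[30] → 0x1D007  P=1,RW=1,US=1,PS=0
  L1 @0x1D[23] → 0x1E007  P=1,RW=1,US=1,PS=0
  ⇒ phys 0x1EE6D  [2 reads]
#4 VA=0x1411438 (r,kernel):
  L0 @0x17[10] → 0x22007  P=1,RW=1,US=1,PS=0
  L1 @0x22[17] → 0x25007  P=1,RW=1,US=1,PS=0
  ⇒ phys 0x25438  [2 reads]
#5 VA=0xA15FD7 (r,kernel):
  L0 @0x17[5] → 0x27007  P=1,RW=1,US=1,PS=0
  L1 @0x27[21] → 0x29007  P=1,RW=1,US=1,PS=0
  ⇒ phys 0x29FD7  [2 reads]

Access #5 PA: 0x29FD7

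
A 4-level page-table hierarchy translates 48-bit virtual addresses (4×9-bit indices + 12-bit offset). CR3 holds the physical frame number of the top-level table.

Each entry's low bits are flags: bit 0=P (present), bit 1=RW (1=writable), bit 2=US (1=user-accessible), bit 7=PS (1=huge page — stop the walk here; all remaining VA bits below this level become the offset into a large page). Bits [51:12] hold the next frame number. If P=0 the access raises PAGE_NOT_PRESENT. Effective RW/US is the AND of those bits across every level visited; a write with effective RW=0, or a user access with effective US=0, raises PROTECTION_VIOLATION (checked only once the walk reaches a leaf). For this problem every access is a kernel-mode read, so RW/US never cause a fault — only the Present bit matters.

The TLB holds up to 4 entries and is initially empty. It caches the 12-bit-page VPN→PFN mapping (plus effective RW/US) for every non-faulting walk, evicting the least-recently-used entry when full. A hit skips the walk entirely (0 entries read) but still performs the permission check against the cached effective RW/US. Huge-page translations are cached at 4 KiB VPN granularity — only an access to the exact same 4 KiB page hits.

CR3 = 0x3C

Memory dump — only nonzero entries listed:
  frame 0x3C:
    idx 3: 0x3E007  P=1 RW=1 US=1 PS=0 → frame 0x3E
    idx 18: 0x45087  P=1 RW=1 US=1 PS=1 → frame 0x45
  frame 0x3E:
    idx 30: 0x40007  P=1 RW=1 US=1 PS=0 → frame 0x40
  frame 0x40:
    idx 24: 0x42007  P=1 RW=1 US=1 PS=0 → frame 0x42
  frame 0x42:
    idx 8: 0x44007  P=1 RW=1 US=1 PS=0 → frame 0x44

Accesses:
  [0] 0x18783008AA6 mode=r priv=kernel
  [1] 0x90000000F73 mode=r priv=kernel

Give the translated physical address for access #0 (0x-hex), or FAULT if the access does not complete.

Walk each access:
#0 VA=0x18783008AA6 (r,kernel):
  L0: frame=0x3C idx=3 entry=0x3E007 [P=1 RW=1 US=1 PS=0]
  L1: frame=0x3E idx=30 entry=0x40007 [P=1 RW=1 US=1 PS=0]
  L2: frame=0x40 idx=24 entry=0x42007 [P=1 RW=1 US=1 PS=0]
  L3: frame=0x42 idx=8 entry=0x44007 [P=1 RW=1 US=1 PS=0]
  ⇒ phys 0x44AA6  [4 reads]
#1 VA=0x90000000F73 (r,kernel):
  L0: frame=0x3C idx=18 entry=0x45087 [P=1 RW=1 US=1 PS=1]
  ⇒ phys 0x45F73 (huge @L0)  [1 reads]

Access #0 PA: 0x44AA6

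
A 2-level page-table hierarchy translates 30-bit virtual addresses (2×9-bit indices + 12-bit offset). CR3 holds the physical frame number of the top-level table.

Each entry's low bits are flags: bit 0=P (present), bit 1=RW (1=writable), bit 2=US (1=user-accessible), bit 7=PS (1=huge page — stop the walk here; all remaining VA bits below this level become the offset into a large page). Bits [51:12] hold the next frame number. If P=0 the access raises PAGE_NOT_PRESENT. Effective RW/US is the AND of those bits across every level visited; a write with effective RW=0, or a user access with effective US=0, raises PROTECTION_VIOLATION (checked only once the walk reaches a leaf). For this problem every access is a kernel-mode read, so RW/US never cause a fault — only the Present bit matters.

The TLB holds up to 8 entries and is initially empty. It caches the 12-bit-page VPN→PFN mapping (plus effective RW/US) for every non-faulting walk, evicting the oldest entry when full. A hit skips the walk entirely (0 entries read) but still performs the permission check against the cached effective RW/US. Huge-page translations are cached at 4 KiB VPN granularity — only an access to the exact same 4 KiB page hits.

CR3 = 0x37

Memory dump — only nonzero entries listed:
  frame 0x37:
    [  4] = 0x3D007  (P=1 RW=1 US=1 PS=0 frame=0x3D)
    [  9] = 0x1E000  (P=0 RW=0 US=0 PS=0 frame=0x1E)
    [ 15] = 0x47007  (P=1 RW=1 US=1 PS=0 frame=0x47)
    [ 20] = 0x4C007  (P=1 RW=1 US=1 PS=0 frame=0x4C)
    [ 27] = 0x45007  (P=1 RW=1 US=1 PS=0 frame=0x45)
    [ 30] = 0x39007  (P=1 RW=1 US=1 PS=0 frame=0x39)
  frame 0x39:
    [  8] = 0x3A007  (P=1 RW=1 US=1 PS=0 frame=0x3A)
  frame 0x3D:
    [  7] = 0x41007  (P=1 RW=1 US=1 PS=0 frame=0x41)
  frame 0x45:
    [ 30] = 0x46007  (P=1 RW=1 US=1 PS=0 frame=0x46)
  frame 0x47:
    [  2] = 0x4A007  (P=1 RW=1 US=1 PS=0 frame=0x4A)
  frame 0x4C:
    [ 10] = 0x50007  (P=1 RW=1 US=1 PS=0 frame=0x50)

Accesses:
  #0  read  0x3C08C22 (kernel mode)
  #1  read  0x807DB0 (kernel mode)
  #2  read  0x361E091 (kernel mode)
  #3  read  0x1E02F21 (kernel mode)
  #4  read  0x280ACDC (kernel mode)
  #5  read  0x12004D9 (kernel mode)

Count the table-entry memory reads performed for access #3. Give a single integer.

Per-access translation:
#0 VA=0x3C08C22 (r,kernel):
  L0 @0x37[30] → 0x39007  P=1,RW=1,US=1,PS=0
  L1 @0x39[8] → 0x3A007  P=1,RW=1,US=1,PS=0
  → PA=0x3AC22  (2 entries read)
#1 VA=0x807DB0 (r,kernel):
  L0 @0x37[4] → 0x3D007  P=1,RW=1,US=1,PS=0
  L1 @0x3D[7] → 0x41007  P=1,RW=1,US=1,PS=0
  → PA=0x41DB0  (2 entries read)
#2 VA=0x361E091 (r,kernel):
  L0 @0x37[27] → 0x45007  P=1,RW=1,US=1,PS=0
  L1 @0x45[30] → 0x46007  P=1,RW=1,US=1,PS=0
  → PA=0x46091  (2 entries read)
#3 VA=0x1E02F21 (r,kernel):
  L0 @0x37[15] → 0x47007  P=1,RW=1,US=1,PS=0
  L1 @0x47[2] → 0x4A007  P=1,RW=1,US=1,PS=0
  → PA=0x4AF21  (2 entries read)
#4 VA=0x280ACDC (r,kernel):
  L0 @0x37[20] → 0x4C007  P=1,RW=1,US=1,PS=0
  L1 @0x4C[10] → 0x50007  P=1,RW=1,US=1,PS=0
  → PA=0x50CDC  (2 entries read)
#5 VA=0x12004D9 (r,kernel):
  L0 @0x37[9] → 0x1E000  P=0,RW=0,US=0,PS=0
  → PAGE_NOT_PRESENT  (1 entries read)

Entries read for #3: 2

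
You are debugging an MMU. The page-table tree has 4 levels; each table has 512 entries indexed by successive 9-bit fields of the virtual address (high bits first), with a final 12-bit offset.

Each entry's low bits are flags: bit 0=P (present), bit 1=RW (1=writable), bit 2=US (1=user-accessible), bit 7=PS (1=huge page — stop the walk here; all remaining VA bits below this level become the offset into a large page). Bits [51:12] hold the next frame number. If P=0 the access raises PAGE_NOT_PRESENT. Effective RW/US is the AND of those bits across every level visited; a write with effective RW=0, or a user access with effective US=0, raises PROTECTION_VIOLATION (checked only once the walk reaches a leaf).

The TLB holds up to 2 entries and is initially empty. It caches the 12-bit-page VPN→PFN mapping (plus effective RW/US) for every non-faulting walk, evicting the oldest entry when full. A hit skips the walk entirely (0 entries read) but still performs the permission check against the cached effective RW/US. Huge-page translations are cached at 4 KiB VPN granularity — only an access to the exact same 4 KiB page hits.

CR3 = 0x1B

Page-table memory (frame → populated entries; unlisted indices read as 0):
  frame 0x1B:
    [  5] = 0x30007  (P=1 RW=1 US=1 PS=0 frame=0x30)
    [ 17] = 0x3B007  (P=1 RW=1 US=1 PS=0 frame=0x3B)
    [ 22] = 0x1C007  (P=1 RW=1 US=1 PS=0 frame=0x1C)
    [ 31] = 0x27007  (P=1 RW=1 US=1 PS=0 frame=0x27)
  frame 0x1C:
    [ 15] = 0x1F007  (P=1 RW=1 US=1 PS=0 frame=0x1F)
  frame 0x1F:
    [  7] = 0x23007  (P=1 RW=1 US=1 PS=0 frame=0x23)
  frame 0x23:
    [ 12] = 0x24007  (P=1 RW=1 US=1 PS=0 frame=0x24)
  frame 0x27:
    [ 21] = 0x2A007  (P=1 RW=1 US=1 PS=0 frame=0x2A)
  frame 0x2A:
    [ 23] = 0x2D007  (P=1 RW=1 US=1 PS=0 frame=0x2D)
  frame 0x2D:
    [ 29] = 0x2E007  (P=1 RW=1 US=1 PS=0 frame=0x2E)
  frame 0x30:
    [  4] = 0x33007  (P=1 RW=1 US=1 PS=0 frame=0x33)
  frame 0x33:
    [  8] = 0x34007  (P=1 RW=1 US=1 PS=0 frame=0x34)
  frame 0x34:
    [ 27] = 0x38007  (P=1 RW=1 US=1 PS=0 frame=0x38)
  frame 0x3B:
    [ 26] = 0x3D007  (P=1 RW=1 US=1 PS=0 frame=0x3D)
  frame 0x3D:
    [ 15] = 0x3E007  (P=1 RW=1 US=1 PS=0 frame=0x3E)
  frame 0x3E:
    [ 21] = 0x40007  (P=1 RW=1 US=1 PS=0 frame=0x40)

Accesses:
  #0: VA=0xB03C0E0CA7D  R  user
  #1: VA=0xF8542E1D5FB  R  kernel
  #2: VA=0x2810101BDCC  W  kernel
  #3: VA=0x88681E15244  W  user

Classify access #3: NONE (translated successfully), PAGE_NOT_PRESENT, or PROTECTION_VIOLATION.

Trace:
#0 VA=0xB03C0E0CA7D (r,user):
  [0] read 0x1B idx=22: raw=0x1C007 flags P=1 W=1 U=1 S=0
  [1] read 0x1C idx=15: raw=0x1F007 flags P=1 W=1 U=1 S=0
  [2] read 0x1F idx=7: raw=0x23007 flags P=1 W=1 U=1 S=0
  [3] read 0x23 idx=12: raw=0x24007 flags P=1 W=1 U=1 S=0
  → PA=0x24A7D  (4 entries read)
#1 VA=0xF8542E1D5FB (r,kernel):
  [0] read 0x1B idx=31: raw=0x27007 flags P=1 W=1 U=1 S=0
  [1] read 0x27 idx=21: raw=0x2A007 flags P=1 W=1 U=1 S=0
  [2] read 0x2A idx=23: raw=0x2D007 flags P=1 W=1 U=1 S=0
  [3] read 0x2D idx=29: raw=0x2E007 flags P=1 W=1 U=1 S=0
  → PA=0x2E5FB  (4 entries read)
#2 VA=0x2810101BDCC (w,kernel):
  [0] read 0x1B idx=5: raw=0x30007 flags P=1 W=1 U=1 S=0
  [1] read 0x30 idx=4: raw=0x33007 flags P=1 W=1 U=1 S=0
  [2] read 0x33 idx=8: raw=0x34007 flags P=1 W=1 U=1 S=0
  [3] read 0x34 idx=27: raw=0x38007 flags P=1 W=1 U=1 S=0
  → PA=0x38DCC  (4 entries read)
#3 VA=0x88681E15244 (w,user):
  [0] read 0x1B idx=17: raw=0x3B007 flags P=1 W=1 U=1 S=0
  [1] read 0x3B idx=26: raw=0x3D007 flags P=1 W=1 U=1 S=0
  [2] read 0x3D idx=15: raw=0x3E007 flags P=1 W=1 U=1 S=0
  [3] read 0x3E idx=21: raw=0x40007 flags P=1 W=1 U=1 S=0
  → PA=0x40244  (4 entries read)

Access #3 fault: NONE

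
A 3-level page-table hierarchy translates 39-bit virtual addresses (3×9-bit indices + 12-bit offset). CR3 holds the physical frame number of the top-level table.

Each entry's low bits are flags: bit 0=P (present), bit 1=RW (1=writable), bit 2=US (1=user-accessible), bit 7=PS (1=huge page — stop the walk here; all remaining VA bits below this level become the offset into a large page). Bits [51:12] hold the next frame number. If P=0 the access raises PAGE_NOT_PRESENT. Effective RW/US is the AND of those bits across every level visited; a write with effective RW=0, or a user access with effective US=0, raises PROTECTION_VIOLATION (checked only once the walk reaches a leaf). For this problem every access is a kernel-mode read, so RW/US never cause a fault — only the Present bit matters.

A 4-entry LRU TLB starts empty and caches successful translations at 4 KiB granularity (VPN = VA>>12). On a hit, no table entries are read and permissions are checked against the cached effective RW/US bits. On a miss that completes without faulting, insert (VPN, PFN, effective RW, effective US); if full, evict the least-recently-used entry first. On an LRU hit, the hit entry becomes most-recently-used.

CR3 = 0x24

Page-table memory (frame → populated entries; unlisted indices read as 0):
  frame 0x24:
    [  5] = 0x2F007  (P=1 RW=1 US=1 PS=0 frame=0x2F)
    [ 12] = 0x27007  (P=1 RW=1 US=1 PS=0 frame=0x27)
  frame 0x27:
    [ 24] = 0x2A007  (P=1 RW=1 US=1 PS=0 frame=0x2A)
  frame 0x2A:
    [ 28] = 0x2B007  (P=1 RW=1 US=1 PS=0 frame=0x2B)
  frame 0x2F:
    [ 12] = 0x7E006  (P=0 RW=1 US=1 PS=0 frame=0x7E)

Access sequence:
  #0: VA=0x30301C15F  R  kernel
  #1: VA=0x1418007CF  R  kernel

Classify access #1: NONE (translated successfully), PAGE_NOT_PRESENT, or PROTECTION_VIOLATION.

Per-access translation:
#0 VA=0x30301C15F (r,kernel):
  [0] read 0x24 idx=12: raw=0x27007 flags P=1 W=1 U=1 S=0
  [1] read 0x27 idx=24: raw=0x2A007 flags P=1 W=1 U=1 S=0
  [2] read 0x2A idx=28: raw=0x2B007 flags P=1 W=1 U=1 S=0
  ⇒ phys 0x2B15F  [3 reads]
#1 VA=0x1418007CF (r,kernel):
  [0] read 0x24 idx=5: raw=0x2F007 flags P=1 W=1 U=1 S=0
  [1] read 0x2F idx=12: raw=0x7E006 flags P=0 W=1 U=1 S=0
  ✗ PAGE_NOT_PRESENT  [2 reads]

Access #1 fault: PAGE_NOT_PRESENT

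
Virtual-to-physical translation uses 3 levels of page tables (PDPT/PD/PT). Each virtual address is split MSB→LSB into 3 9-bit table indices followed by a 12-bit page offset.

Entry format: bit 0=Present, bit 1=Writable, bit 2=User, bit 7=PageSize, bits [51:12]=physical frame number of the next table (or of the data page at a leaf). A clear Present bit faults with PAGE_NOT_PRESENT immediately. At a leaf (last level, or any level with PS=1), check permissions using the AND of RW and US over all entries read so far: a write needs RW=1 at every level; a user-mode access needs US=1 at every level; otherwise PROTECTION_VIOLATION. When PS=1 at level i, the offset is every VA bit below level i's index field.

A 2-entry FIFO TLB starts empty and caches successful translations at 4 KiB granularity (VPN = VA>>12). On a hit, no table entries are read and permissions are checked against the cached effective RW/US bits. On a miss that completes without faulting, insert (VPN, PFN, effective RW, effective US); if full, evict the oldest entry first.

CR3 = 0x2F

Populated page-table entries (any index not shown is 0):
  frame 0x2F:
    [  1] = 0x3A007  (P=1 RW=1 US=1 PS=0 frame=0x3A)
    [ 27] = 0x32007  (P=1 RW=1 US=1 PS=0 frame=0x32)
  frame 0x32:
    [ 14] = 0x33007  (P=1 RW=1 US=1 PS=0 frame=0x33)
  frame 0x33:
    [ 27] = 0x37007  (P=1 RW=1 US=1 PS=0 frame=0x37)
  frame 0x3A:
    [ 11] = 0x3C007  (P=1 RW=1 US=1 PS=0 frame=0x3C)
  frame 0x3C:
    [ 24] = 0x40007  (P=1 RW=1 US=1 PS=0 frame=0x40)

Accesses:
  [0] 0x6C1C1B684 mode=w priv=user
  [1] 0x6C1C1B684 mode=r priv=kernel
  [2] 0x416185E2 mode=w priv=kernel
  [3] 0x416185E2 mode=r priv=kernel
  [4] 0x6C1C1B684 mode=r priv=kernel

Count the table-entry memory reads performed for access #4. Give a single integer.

Trace:
#0 VA=0x6C1C1B684 (w,user):
  [0] read 0x2F idx=27: raw=0x32007 flags P=1 W=1 U=1 S=0
  [1] read 0x32 idx=14: raw=0x33007 flags P=1 W=1 U=1 S=0
  [2] read 0x33 idx=27: raw=0x37007 flags P=1 W=1 U=1 S=0
  ⇒ phys 0x37684  [3 reads]
#1 VA=0x6C1C1B684 (r,kernel):
  TLB hit vpn=0x6C1C1B → PA=0x37684
#2 VA=0x416185E2 (w,kernel):
  [0] read 0x2F idx=1: raw=0x3A007 flags P=1 W=1 U=1 S=0
  [1] read 0x3A idx=11: raw=0x3C007 flags P=1 W=1 U=1 S=0
  [2] read 0x3C idx=24: raw=0x40007 flags P=1 W=1 U=1 S=0
  ⇒ phys 0x405E2  [3 reads]
#3 VA=0x416185E2 (r,kernel):
  TLB hit vpn=0x41618 → PA=0x405E2
#4 VA=0x6C1C1B684 (r,kernel):
  TLB hit vpn=0x6C1C1B → PA=0x37684

Entries read for #4: 0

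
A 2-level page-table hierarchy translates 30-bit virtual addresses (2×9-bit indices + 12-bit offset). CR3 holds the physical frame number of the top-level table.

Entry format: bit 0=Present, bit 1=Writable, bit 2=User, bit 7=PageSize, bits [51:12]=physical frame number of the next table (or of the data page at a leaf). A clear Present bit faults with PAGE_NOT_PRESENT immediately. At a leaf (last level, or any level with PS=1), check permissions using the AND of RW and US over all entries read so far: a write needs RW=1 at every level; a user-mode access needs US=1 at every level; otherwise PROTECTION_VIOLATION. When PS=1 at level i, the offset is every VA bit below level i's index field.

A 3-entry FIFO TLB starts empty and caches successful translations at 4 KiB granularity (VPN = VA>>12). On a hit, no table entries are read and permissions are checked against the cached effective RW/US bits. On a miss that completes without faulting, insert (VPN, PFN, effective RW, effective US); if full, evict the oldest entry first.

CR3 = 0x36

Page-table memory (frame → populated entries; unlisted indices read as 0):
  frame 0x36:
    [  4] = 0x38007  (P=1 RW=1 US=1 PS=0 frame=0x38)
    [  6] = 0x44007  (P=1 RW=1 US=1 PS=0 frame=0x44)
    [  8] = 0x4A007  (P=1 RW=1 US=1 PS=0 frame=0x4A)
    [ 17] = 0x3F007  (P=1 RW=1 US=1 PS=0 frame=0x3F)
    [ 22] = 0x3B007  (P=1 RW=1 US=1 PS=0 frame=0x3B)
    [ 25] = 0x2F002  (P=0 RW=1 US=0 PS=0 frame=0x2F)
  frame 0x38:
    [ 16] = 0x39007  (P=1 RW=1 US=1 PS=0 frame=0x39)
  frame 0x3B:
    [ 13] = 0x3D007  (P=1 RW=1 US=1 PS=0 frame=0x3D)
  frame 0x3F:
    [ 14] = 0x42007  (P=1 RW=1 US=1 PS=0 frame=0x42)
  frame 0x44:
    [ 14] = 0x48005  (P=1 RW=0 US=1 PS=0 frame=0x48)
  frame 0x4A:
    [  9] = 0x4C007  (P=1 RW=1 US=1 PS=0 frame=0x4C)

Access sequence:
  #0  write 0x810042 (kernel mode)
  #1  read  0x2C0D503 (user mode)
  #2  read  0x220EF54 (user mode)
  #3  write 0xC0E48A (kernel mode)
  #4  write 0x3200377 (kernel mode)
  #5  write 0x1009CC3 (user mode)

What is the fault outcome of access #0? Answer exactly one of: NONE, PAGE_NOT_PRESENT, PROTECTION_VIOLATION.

Walk each access:
#0 VA=0x810042 (w,kernel):
  [0] read 0x36 idx=4: raw=0x38007 flags P=1 W=1 U=1 S=0
  [1] read 0x38 idx=16: raw=0x39007 flags P=1 W=1 U=1 S=0
  ⇒ phys 0x39042  [2 reads]
#1 VA=0x2C0D503 (r,user):
  [0] read 0x36 idx=22: raw=0x3B007 flags P=1 W=1 U=1 S=0
  [1] read 0x3B idx=13: raw=0x3D007 flags P=1 W=1 U=1 S=0
  ⇒ phys 0x3D503  [2 reads]
#2 VA=0x220EF54 (r,user):
  [0] read 0x36 idx=17: raw=0x3F007 flags P=1 W=1 U=1 S=0
  [1] read 0x3F idx=14: raw=0x42007 flags P=1 W=1 U=1 S=0
  ⇒ phys 0x42F54  [2 reads]
#3 VA=0xC0E48A (w,kernel):
  [0] read 0x36 idx=6: raw=0x44007 flags P=1 W=1 U=1 S=0
  [1] read 0x44 idx=14: raw=0x48005 flags P=1 W=0 U=1 S=0
  ⇒ fault: PROTECTION_VIOLATION  — 2 lookups
#4 VA=0x3200377 (w,kernel):
  [0] read 0x36 idx=25: raw=0x2F002 flags P=0 W=1 U=0 S=0
  ⇒ fault: PAGE_NOT_PRESENT  — 1 lookups
#5 VA=0x1009CC3 (w,user):
  [0] read 0x36 idx=8: raw=0x4A007 flags P=1 W=1 U=1 S=0
  [1] read 0x4A idx=9: raw=0x4C007 flags P=1 W=1 U=1 S=0
  ⇒ phys 0x4CCC3  [2 reads]

Access #0 fault: NONE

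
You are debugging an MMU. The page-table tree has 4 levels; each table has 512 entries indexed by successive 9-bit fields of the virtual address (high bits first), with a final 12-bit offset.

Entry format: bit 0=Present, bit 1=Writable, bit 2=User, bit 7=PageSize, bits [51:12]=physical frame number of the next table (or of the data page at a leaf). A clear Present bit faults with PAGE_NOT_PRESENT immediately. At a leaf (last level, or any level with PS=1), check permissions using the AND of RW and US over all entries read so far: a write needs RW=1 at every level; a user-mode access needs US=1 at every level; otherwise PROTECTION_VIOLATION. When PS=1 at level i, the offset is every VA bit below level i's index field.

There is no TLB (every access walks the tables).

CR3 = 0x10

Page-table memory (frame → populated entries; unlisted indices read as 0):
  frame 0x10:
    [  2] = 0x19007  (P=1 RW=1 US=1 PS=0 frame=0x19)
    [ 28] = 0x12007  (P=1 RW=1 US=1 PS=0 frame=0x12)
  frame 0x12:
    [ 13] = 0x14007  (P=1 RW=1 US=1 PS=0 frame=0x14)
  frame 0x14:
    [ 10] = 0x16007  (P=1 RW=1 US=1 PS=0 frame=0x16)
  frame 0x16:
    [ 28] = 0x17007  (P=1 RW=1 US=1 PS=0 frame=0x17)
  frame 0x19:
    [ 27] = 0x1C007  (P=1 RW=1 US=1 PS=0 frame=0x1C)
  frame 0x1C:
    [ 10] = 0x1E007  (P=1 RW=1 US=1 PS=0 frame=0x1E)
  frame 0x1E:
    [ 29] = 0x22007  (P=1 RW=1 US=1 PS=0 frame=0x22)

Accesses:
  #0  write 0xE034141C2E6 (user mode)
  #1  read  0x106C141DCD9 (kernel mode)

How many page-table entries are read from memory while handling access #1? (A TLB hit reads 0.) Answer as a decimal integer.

Trace:
#0 VA=0xE034141C2E6 (w,user):
  [0] read 0x10 idx=28: raw=0x12007 flags P=1 W=1 U=1 S=0
  [1] read 0x12 idx=13: raw=0x14007 flags P=1 W=1 U=1 S=0
  [2] read 0x14 idx=10: raw=0x16007 flags P=1 W=1 U=1 S=0
  [3] read 0x16 idx=28: raw=0x17007 flags P=1 W=1 U=1 S=0
  ✓ 0x172E6  — 4 lookups
#1 VA=0x106C141DCD9 (r,kernel):
  [0] read 0x10 idx=2: raw=0x19007 flags P=1 W=1 U=1 S=0
  [1] read 0x19 idx=27: raw=0x1C007 flags P=1 W=1 U=1 S=0
  [2] read 0x1C idx=10: raw=0x1E007 flags P=1 W=1 U=1 S=0
  [3] read 0x1E idx=29: raw=0x22007 flags P=1 W=1 U=1 S=0
  ✓ 0x22CD9  — 4 lookups

Entries read for #1: 4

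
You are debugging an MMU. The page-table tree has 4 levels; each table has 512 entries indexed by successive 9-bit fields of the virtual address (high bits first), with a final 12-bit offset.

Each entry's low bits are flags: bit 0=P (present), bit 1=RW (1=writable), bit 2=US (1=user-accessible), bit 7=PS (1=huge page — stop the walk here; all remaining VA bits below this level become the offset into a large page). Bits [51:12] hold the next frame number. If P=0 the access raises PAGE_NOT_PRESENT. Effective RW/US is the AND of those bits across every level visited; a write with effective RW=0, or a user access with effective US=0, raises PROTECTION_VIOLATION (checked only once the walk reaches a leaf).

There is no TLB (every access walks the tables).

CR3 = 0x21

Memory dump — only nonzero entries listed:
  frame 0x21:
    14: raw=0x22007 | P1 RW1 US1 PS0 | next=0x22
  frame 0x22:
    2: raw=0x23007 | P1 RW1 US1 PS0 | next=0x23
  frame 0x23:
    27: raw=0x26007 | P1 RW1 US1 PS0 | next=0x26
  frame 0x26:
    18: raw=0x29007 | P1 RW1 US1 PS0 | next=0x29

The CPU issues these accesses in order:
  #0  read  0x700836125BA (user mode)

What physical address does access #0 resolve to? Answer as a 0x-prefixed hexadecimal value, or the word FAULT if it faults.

Trace:
#0 VA=0x700836125BA (r,user):
  lvl0: tbl 0x21, slot 14 ⇒ 0x22007 (P1/RW1/US1/PS0)
  lvl1: tbl 0x22, slot 2 ⇒ 0x23007 (P1/RW1/US1/PS0)
  lvl2: tbl 0x23, slot 27 ⇒ 0x26007 (P1/RW1/US1/PS0)
  lvl3: tbl 0x26, slot 18 ⇒ 0x29007 (P1/RW1/US1/PS0)
  ✓ 0x295BA  — 4 lookups

Access #0 PA: 0x295BA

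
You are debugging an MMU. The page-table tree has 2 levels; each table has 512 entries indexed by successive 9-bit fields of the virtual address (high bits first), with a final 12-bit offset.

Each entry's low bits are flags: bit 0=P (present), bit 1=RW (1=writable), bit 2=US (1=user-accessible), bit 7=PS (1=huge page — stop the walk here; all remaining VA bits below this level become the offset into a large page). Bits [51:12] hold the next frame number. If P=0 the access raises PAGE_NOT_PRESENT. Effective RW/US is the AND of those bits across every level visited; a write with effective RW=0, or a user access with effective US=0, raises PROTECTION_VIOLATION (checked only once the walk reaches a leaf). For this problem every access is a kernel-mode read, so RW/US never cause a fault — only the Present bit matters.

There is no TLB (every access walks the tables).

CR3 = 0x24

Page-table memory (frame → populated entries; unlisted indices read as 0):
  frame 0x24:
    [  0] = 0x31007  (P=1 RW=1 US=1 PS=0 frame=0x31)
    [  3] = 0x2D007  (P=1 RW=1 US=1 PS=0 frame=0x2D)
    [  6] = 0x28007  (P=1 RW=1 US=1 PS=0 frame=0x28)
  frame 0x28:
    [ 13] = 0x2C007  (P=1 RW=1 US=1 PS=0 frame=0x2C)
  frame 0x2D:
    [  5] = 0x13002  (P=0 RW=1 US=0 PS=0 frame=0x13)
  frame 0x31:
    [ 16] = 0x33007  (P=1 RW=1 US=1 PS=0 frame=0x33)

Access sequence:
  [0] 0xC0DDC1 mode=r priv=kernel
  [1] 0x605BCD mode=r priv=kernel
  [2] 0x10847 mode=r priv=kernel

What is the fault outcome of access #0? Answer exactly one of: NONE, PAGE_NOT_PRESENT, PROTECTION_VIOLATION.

Per-access translation:
#0 VA=0xC0DDC1 (r,kernel):
  lvl0: tbl 0x24, slot 6 ⇒ 0x28007 (P1/RW1/US1/PS0)
  lvl1: tbl 0x28, slot 13 ⇒ 0x2C007 (P1/RW1/US1/PS0)
  ⇒ phys 0x2CDC1  [2 reads]
#1 VA=0x605BCD (r,kernel):
  lvl0: tbl 0x24, slot 3 ⇒ 0x2D007 (P1/RW1/US1/PS0)
  lvl1: tbl 0x2D, slot 5 ⇒ 0x13002 (P0/RW1/US0/PS0)
  ⇒ fault: PAGE_NOT_PRESENT  — 2 lookups
#2 VA=0x10847 (r,kernel):
  lvl0: tbl 0x24, slot 0 ⇒ 0x31007 (P1/RW1/US1/PS0)
  lvl1: tbl 0x31, slot 16 ⇒ 0x33007 (P1/RW1/US1/PS0)
  ⇒ phys 0x33847  [2 reads]

Access #0 fault: NONE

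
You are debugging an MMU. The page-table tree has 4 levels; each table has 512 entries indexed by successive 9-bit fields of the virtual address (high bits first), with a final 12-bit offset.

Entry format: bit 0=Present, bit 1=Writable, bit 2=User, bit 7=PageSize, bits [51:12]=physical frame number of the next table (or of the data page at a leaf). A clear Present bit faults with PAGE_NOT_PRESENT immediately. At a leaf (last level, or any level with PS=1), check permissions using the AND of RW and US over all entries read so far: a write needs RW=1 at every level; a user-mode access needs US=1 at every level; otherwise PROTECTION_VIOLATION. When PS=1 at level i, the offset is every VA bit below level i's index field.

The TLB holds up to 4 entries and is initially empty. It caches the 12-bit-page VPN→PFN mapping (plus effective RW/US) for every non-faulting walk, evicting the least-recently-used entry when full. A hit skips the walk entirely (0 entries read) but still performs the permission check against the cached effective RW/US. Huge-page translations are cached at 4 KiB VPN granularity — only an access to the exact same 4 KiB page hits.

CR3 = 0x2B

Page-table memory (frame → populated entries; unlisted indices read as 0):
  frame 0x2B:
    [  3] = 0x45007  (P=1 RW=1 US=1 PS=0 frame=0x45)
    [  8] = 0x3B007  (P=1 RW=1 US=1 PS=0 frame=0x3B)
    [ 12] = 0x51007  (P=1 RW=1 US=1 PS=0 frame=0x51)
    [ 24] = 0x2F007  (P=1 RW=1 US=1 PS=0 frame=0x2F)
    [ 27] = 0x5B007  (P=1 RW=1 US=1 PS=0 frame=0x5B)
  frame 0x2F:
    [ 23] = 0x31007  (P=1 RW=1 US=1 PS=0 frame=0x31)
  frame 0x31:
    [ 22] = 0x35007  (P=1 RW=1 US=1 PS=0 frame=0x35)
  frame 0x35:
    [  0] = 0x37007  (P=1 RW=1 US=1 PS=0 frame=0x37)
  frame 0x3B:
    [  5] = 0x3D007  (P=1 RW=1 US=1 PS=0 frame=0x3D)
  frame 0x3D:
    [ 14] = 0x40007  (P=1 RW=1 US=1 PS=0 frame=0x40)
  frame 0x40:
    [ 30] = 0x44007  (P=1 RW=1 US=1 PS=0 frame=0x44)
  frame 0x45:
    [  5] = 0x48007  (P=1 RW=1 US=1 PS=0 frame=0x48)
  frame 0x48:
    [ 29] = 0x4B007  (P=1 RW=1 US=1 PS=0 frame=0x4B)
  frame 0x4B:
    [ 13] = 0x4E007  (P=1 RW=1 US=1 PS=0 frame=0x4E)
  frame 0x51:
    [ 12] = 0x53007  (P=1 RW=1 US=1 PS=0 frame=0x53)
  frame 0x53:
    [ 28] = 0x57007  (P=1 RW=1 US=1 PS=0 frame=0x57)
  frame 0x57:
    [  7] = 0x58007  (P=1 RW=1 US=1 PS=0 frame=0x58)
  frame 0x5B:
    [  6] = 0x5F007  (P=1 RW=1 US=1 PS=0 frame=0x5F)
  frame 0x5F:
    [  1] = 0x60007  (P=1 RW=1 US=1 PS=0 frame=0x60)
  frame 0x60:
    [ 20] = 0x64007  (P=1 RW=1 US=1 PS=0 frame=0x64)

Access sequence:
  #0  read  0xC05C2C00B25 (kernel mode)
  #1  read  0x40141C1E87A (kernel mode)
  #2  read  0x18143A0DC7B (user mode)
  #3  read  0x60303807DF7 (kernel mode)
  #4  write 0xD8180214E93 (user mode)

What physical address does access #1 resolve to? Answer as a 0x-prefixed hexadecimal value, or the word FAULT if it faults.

Walk each access:
#0 VA=0xC05C2C00B25 (r,kernel):
  [0] read 0x2B idx=24: raw=0x2F007 flags P=1 W=1 U=1 S=0
  [1] read 0x2F idx=23: raw=0x31007 flags P=1 W=1 U=1 S=0
  [2] read 0x31 idx=22: raw=0x35007 flags P=1 W=1 U=1 S=0
  [3] read 0x35 idx=0: raw=0x37007 flags P=1 W=1 U=1 S=0
  ✓ 0x37B25  — 4 lookups
#1 VA=0x40141C1E87A (r,kernel):
  [0] read 0x2B idx=8: raw=0x3B007 flags P=1 W=1 U=1 S=0
  [1] read 0x3B idx=5: raw=0x3D007 flags P=1 W=1 U=1 S=0
  [2] read 0x3D idx=14: raw=0x40007 flags P=1 W=1 U=1 S=0
  [3] read 0x40 idx=30: raw=0x44007 flags P=1 W=1 U=1 S=0
  ✓ 0x4487A  — 4 lookups
#2 VA=0x18143A0DC7B (r,user):
  [0] read 0x2B idx=3: raw=0x45007 flags P=1 W=1 U=1 S=0
  [1] read 0x45 idx=5: raw=0x48007 flags P=1 W=1 U=1 S=0
  [2] read 0x48 idx=29: raw=0x4B007 flags P=1 W=1 U=1 S=0
  [3] read 0x4B idx=13: raw=0x4E007 flags P=1 W=1 U=1 S=0
  ✓ 0x4EC7B  — 4 lookups
#3 VA=0x60303807DF7 (r,kernel):
  [0] read 0x2B idx=12: raw=0x51007 flags P=1 W=1 U=1 S=0
  [1] read 0x51 idx=12: raw=0x53007 flags P=1 W=1 U=1 S=0
  [2] read 0x53 idx=28: raw=0x57007 flags P=1 W=1 U=1 S=0
  [3] read 0x57 idx=7: raw=0x58007 flags P=1 W=1 U=1 S=0
  ✓ 0x58DF7  — 4 lookups
#4 VA=0xD8180214E93 (w,user):
  [0] read 0x2B idx=27: raw=0x5B007 flags P=1 W=1 U=1 S=0
  [1] read 0x5B idx=6: raw=0x5F007 flags P=1 W=1 U=1 S=0
  [2] read 0x5F idx=1: raw=0x60007 flags P=1 W=1 U=1 S=0
  [3] read 0x60 idx=20: raw=0x64007 flags P=1 W=1 U=1 S=0
  ✓ 0x64E93  — 4 lookups

Access #1 PA: 0x4487A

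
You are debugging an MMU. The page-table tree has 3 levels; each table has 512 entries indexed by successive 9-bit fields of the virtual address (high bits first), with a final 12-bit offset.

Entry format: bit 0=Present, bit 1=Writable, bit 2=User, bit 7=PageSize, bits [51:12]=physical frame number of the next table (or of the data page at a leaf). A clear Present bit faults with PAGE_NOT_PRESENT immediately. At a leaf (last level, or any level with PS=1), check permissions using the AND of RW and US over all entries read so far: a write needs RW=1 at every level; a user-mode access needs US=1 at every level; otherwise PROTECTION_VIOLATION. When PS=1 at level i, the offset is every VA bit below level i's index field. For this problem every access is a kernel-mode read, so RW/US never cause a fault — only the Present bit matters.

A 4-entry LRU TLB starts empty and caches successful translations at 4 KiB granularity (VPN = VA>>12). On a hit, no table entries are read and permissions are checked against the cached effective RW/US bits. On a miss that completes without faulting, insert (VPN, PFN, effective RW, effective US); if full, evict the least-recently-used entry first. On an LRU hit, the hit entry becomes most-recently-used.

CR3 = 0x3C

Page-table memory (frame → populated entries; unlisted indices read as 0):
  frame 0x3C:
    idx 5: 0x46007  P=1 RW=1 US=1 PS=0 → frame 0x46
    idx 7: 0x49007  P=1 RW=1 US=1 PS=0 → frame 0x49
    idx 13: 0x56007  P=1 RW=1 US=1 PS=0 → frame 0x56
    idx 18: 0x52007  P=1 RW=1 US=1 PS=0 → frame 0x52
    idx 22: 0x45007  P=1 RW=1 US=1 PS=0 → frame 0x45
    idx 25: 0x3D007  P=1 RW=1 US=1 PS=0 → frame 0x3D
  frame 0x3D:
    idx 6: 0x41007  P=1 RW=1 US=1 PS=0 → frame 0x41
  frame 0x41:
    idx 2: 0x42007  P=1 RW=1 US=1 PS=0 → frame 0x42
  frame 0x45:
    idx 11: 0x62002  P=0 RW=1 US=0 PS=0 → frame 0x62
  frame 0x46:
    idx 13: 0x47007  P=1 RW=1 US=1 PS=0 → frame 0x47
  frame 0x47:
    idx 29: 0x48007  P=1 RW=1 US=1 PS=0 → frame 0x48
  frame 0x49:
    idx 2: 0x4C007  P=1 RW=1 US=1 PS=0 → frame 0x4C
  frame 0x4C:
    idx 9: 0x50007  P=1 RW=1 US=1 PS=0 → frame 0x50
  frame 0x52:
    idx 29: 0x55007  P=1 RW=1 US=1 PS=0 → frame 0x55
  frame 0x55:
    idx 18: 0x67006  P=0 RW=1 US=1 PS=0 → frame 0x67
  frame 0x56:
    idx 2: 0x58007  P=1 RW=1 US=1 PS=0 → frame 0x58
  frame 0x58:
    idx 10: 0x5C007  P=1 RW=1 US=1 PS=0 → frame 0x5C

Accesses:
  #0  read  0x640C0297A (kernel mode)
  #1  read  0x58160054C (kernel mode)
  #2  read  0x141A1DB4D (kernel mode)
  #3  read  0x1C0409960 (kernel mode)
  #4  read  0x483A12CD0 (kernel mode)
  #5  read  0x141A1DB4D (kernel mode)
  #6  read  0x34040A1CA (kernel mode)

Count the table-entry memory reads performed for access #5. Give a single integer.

Walk each access:
#0 VA=0x640C0297A (r,kernel):
  L0: frame=0x3C idx=25 entry=0x3D007 [P=1 RW=1 US=1 PS=0]
  L1: frame=0x3D idx=6 entry=0x41007 [P=1 RW=1 US=1 PS=0]
  L2: frame=0x41 idx=2 entry=0x42007 [P=1 RW=1 US=1 PS=0]
  → PA=0x4297A  (3 entries read)
#1 VA=0x58160054C (r,kernel):
  L0: frame=0x3C idx=22 entry=0x45007 [P=1 RW=1 US=1 PS=0]
  L1: frame=0x45 idx=11 entry=0x62002 [P=0 RW=1 US=0 PS=0]
  ⇒ fault: PAGE_NOT_PRESENT  — 2 lookups
#2 VA=0x141A1DB4D (r,kernel):
  L0: frame=0x3C idx=5 entry=0x46007 [P=1 RW=1 US=1 PS=0]
  L1: frame=0x46 idx=13 entry=0x47007 [P=1 RW=1 US=1 PS=0]
  L2: frame=0x47 idx=29 entry=0x48007 [P=1 RW=1 US=1 PS=0]
  → PA=0x48B4D  (3 entries read)
#3 VA=0x1C0409960 (r,kernel):
  L0: frame=0x3C idx=7 entry=0x49007 [P=1 RW=1 US=1 PS=0]
  L1: frame=0x49 idx=2 entry=0x4C007 [P=1 RW=1 US=1 PS=0]
  L2: frame=0x4C idx=9 entry=0x50007 [P=1 RW=1 US=1 PS=0]
  → PA=0x50960  (3 entries read)
#4 VA=0x483A12CD0 (r,kernel):
  L0: frame=0x3C idx=18 entry=0x52007 [P=1 RW=1 US=1 PS=0]
  L1: frame=0x52 idx=29 entry=0x55007 [P=1 RW=1 US=1 PS=0]
  L2: frame=0x55 idx=18 entry=0x67006 [P=0 RW=1 US=1 PS=0]
  ⇒ fault: PAGE_NOT_PRESENT  — 3 lookups
#5 VA=0x141A1DB4D (r,kernel):
  TLB hit vpn=0x141A1D → PA=0x48B4D
#6 VA=0x34040A1CA (r,kernel):
  L0: frame=0x3C idx=13 entry=0x56007 [P=1 RW=1 US=1 PS=0]
  L1: frame=0x56 idx=2 entry=0x58007 [P=1 RW=1 US=1 PS=0]
  L2: frame=0x58 idx=10 entry=0x5C007 [P=1 RW=1 US=1 PS=0]
  → PA=0x5C1CA  (3 entries read)

Entries read for #5: 0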